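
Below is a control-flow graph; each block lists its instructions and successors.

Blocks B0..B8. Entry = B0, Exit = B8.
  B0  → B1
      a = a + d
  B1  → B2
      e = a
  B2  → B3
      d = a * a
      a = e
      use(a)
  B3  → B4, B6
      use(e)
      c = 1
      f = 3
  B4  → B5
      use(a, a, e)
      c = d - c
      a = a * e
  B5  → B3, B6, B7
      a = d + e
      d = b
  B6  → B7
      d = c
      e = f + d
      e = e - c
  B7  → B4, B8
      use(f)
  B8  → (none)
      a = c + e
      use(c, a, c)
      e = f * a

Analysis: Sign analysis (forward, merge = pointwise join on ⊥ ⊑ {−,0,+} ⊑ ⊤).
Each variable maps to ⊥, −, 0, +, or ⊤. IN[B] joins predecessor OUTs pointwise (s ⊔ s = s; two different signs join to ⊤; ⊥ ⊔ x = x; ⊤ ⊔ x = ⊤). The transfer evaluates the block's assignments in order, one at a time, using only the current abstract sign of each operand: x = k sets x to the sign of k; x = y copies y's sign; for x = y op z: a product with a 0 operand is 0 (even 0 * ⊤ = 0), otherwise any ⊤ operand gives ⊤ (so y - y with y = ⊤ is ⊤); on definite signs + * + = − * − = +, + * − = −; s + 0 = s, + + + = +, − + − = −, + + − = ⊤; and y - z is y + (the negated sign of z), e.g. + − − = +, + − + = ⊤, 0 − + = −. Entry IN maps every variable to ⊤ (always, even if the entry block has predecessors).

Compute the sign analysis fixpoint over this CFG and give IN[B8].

Answer: {a: ⊤, b: ⊤, c: ⊤, d: ⊤, e: ⊤, f: +}

Working:
Fixpoint table:
  B0: | IN=(all ⊤) | OUT=(all ⊤)
  B1: | IN=(all ⊤) | OUT=(all ⊤)
  B2: | IN=(all ⊤) | OUT=(all ⊤)
  B3: | IN=(all ⊤) | OUT={c:+, f:+; rest ⊤}
  B4: | IN={f:+; rest ⊤} | OUT={f:+; rest ⊤}
  B5: | IN={f:+; rest ⊤} | OUT={f:+; rest ⊤}
  B6: | IN={f:+; rest ⊤} | OUT={f:+; rest ⊤}
  B7: | IN={f:+; rest ⊤} | OUT={f:+; rest ⊤}
  B8: | IN={f:+; rest ⊤} | OUT={f:+; rest ⊤}

Merge at B8: IN[B8] = OUT[B7] = {a: ⊤, b: ⊤, c: ⊤, d: ⊤, e: ⊤, f: +}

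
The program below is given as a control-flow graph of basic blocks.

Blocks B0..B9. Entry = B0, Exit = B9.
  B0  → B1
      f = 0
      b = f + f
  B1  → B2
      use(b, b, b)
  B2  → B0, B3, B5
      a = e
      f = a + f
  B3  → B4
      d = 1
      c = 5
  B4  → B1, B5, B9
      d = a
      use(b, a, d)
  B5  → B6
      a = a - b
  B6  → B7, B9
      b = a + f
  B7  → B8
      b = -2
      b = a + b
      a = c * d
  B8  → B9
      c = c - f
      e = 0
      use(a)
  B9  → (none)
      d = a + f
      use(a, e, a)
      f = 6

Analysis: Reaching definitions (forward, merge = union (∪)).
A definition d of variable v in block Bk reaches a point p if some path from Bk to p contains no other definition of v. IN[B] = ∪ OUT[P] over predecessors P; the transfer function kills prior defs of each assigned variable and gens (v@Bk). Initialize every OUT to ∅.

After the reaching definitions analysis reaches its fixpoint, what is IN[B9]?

Answer: {a@B2, a@B5, a@B7, b@B0, b@B6, b@B7, c@B3, c@B8, d@B4, e@B8, f@B2}

Derivation:
Converged values:
  B0:  IN={a@B2, b@B0, c@B3, d@B4, f@B2}  OUT={a@B2, b@B0, c@B3, d@B4, f@B0}
  B1:  IN={a@B2, b@B0, c@B3, d@B4, f@B0, f@B2}  OUT={a@B2, b@B0, c@B3, d@B4, f@B0, f@B2}
  B2:  IN={a@B2, b@B0, c@B3, d@B4, f@B0, f@B2}  OUT={a@B2, b@B0, c@B3, d@B4, f@B2}
  B3:  IN={a@B2, b@B0, c@B3, d@B4, f@B2}  OUT={a@B2, b@B0, c@B3, d@B3, f@B2}
  B4:  IN={a@B2, b@B0, c@B3, d@B3, f@B2}  OUT={a@B2, b@B0, c@B3, d@B4, f@B2}
  B5:  IN={a@B2, b@B0, c@B3, d@B4, f@B2}  OUT={a@B5, b@B0, c@B3, d@B4, f@B2}
  B6:  IN={a@B5, b@B0, c@B3, d@B4, f@B2}  OUT={a@B5, b@B6, c@B3, d@B4, f@B2}
  B7:  IN={a@B5, b@B6, c@B3, d@B4, f@B2}  OUT={a@B7, b@B7, c@B3, d@B4, f@B2}
  B8:  IN={a@B7, b@B7, c@B3, d@B4, f@B2}  OUT={a@B7, b@B7, c@B8, d@B4, e@B8, f@B2}
  B9:  IN={a@B2, a@B5, a@B7, b@B0, b@B6, b@B7, c@B3, c@B8, d@B4, e@B8, f@B2}  OUT={a@B2, a@B5, a@B7, b@B0, b@B6, b@B7, c@B3, c@B8, d@B9, e@B8, f@B9}

Merge at B9: IN[B9] = OUT[B4] ⊔ OUT[B6] ⊔ OUT[B8] = {a@B2, a@B5, a@B7, b@B0, b@B6, b@B7, c@B3, c@B8, d@B4, e@B8, f@B2}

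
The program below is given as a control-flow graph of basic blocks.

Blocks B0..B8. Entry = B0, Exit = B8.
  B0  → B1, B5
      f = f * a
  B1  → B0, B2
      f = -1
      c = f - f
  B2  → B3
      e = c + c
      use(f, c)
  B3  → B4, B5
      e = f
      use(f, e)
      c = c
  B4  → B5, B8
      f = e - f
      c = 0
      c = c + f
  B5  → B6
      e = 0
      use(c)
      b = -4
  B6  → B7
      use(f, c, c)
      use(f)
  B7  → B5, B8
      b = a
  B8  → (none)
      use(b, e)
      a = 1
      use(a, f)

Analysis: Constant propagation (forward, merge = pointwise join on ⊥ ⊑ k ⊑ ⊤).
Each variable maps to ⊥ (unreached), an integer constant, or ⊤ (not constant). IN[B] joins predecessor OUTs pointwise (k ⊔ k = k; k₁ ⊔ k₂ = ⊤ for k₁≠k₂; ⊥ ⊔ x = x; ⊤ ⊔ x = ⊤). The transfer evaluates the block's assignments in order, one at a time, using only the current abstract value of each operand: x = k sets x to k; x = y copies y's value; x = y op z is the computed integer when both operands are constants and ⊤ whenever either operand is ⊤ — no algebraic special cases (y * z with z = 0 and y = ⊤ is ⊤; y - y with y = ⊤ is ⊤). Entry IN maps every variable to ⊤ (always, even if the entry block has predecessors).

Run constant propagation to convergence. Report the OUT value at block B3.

Answer: {a: ⊤, b: ⊤, c: 0, d: ⊤, e: -1, f: -1}

Working:
Fixpoint table:
  B0:   IN=(all ⊤)   OUT=(all ⊤)
  B1:   IN=(all ⊤)   OUT={c:0, f:-1; rest ⊤}
  B2:   IN={c:0, f:-1; rest ⊤}   OUT={c:0, e:0, f:-1; rest ⊤}
  B3:   IN={c:0, e:0, f:-1; rest ⊤}   OUT={c:0, e:-1, f:-1; rest ⊤}
  B4:   IN={c:0, e:-1, f:-1; rest ⊤}   OUT={c:0, e:-1, f:0; rest ⊤}
  B5:   IN=(all ⊤)   OUT={b:-4, e:0; rest ⊤}
  B6:   IN={b:-4, e:0; rest ⊤}   OUT={b:-4, e:0; rest ⊤}
  B7:   IN={b:-4, e:0; rest ⊤}   OUT={e:0; rest ⊤}
  B8:   IN=(all ⊤)   OUT={a:1; rest ⊤}

Merge at B3: IN[B3] = OUT[B2] = {a: ⊤, b: ⊤, c: 0, d: ⊤, e: 0, f: -1}
Applying B3's transfer function to that IN value gives OUT[B3] (row B3 above).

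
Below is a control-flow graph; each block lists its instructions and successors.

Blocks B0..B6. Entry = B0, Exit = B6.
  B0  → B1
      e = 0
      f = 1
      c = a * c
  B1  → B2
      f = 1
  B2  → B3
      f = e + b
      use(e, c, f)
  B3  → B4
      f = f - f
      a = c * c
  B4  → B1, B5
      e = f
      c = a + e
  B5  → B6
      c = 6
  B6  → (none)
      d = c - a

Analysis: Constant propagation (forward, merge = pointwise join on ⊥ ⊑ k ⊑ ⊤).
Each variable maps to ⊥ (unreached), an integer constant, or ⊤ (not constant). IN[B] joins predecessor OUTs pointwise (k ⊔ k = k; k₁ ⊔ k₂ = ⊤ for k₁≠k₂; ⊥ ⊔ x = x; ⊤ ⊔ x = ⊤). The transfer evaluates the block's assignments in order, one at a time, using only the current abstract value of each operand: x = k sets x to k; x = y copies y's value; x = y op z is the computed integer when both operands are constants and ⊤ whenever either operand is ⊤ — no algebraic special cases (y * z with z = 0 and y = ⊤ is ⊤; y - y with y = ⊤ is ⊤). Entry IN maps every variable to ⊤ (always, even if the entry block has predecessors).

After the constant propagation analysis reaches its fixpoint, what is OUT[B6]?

Answer: {a: ⊤, b: ⊤, c: 6, d: ⊤, e: ⊤, f: ⊤}

Trace:
Per-block solution:
  B0:  IN=(all ⊤)  OUT={e:0, f:1; rest ⊤}
  B1:  IN=(all ⊤)  OUT={f:1; rest ⊤}
  B2:  IN={f:1; rest ⊤}  OUT=(all ⊤)
  B3:  IN=(all ⊤)  OUT=(all ⊤)
  B4:  IN=(all ⊤)  OUT=(all ⊤)
  B5:  IN=(all ⊤)  OUT={c:6; rest ⊤}
  B6:  IN={c:6; rest ⊤}  OUT={c:6; rest ⊤}

Merge at B6: IN[B6] = OUT[B5] = {a: ⊤, b: ⊤, c: 6, d: ⊤, e: ⊤, f: ⊤}
Applying B6's transfer function to that IN value gives OUT[B6] (row B6 above).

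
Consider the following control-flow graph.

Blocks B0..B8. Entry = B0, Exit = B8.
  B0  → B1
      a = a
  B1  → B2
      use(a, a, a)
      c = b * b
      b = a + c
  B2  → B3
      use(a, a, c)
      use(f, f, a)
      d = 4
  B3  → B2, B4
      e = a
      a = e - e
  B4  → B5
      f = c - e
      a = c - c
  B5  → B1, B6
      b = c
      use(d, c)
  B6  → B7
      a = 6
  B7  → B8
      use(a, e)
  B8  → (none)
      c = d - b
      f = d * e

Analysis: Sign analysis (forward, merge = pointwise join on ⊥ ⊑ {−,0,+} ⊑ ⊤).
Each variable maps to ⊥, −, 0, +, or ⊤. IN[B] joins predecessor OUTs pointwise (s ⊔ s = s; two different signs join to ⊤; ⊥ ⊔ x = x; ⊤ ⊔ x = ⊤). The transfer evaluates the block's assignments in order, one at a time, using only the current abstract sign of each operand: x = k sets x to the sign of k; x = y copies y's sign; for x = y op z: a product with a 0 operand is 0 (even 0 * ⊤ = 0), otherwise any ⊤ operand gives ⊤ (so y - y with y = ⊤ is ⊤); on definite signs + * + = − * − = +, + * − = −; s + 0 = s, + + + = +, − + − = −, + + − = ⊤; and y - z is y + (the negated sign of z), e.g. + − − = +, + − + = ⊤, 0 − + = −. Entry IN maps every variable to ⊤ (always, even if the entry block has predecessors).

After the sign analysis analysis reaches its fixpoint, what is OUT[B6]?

Answer: {a: +, b: ⊤, c: ⊤, d: +, e: ⊤, f: ⊤}

Working:
Per-block solution:
  B0:  IN=(all ⊤)  OUT=(all ⊤)
  B1:  IN=(all ⊤)  OUT=(all ⊤)
  B2:  IN=(all ⊤)  OUT={d:+; rest ⊤}
  B3:  IN={d:+; rest ⊤}  OUT={d:+; rest ⊤}
  B4:  IN={d:+; rest ⊤}  OUT={d:+; rest ⊤}
  B5:  IN={d:+; rest ⊤}  OUT={d:+; rest ⊤}
  B6:  IN={d:+; rest ⊤}  OUT={a:+, d:+; rest ⊤}
  B7:  IN={a:+, d:+; rest ⊤}  OUT={a:+, d:+; rest ⊤}
  B8:  IN={a:+, d:+; rest ⊤}  OUT={a:+, d:+; rest ⊤}

Merge at B6: IN[B6] = OUT[B5] = {a: ⊤, b: ⊤, c: ⊤, d: +, e: ⊤, f: ⊤}
Applying B6's transfer function to that IN value gives OUT[B6] (row B6 above).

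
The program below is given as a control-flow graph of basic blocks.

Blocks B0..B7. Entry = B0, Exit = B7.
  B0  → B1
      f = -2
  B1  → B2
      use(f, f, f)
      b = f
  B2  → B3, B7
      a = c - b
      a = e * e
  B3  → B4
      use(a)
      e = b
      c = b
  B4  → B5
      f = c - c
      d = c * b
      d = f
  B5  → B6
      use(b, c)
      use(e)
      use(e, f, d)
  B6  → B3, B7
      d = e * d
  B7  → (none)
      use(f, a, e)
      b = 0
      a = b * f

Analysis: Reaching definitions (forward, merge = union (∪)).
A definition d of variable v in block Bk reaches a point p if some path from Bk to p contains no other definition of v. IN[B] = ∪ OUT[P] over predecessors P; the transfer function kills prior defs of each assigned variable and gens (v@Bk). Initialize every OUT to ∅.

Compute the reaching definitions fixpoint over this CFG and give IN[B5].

Answer: {a@B2, b@B1, c@B3, d@B4, e@B3, f@B4}

Working:
Per-block solution:
  B0:   IN={}   OUT={f@B0}
  B1:   IN={f@B0}   OUT={b@B1, f@B0}
  B2:   IN={b@B1, f@B0}   OUT={a@B2, b@B1, f@B0}
  B3:   IN={a@B2, b@B1, c@B3, d@B6, e@B3, f@B0, f@B4}   OUT={a@B2, b@B1, c@B3, d@B6, e@B3, f@B0, f@B4}
  B4:   IN={a@B2, b@B1, c@B3, d@B6, e@B3, f@B0, f@B4}   OUT={a@B2, b@B1, c@B3, d@B4, e@B3, f@B4}
  B5:   IN={a@B2, b@B1, c@B3, d@B4, e@B3, f@B4}   OUT={a@B2, b@B1, c@B3, d@B4, e@B3, f@B4}
  B6:   IN={a@B2, b@B1, c@B3, d@B4, e@B3, f@B4}   OUT={a@B2, b@B1, c@B3, d@B6, e@B3, f@B4}
  B7:   IN={a@B2, b@B1, c@B3, d@B6, e@B3, f@B0, f@B4}   OUT={a@B7, b@B7, c@B3, d@B6, e@B3, f@B0, f@B4}

Merge at B5: IN[B5] = OUT[B4] = {a@B2, b@B1, c@B3, d@B4, e@B3, f@B4}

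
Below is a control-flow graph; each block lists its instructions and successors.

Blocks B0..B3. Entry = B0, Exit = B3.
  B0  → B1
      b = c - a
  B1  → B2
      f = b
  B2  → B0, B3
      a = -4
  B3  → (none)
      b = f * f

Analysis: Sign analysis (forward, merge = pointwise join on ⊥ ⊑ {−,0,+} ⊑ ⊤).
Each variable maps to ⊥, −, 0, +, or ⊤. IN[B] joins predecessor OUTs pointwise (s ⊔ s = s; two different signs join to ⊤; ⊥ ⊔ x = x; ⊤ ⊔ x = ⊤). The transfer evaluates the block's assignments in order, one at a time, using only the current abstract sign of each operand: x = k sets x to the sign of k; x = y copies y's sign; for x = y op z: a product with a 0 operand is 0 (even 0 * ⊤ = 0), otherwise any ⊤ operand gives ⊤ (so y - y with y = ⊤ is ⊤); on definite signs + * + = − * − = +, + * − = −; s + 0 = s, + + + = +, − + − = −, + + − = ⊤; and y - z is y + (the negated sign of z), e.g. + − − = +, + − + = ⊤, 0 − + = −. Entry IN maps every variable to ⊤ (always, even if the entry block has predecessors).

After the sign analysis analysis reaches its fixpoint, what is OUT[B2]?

Answer: {a: -, b: ⊤, c: ⊤, d: ⊤, e: ⊤, f: ⊤}

Trace:
Per-block solution:
  B0:   IN=(all ⊤)   OUT=(all ⊤)
  B1:   IN=(all ⊤)   OUT=(all ⊤)
  B2:   IN=(all ⊤)   OUT={a:-; rest ⊤}
  B3:   IN={a:-; rest ⊤}   OUT={a:-; rest ⊤}

Merge at B2: IN[B2] = OUT[B1] = {a: ⊤, b: ⊤, c: ⊤, d: ⊤, e: ⊤, f: ⊤}
Applying B2's transfer function to that IN value gives OUT[B2] (row B2 above).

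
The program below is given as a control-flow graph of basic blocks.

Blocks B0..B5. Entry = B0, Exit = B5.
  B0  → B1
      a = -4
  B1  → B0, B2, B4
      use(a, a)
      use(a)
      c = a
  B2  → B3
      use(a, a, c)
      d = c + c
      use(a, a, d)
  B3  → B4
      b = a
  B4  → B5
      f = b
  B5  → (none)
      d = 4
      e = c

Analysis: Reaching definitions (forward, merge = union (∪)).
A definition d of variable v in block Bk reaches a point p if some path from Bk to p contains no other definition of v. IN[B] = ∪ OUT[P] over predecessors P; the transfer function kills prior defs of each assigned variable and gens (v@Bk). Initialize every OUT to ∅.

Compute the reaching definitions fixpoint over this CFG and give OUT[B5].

Fixpoint table:
  B0:   IN={a@B0, c@B1}   OUT={a@B0, c@B1}
  B1:   IN={a@B0, c@B1}   OUT={a@B0, c@B1}
  B2:   IN={a@B0, c@B1}   OUT={a@B0, c@B1, d@B2}
  B3:   IN={a@B0, c@B1, d@B2}   OUT={a@B0, b@B3, c@B1, d@B2}
  B4:   IN={a@B0, b@B3, c@B1, d@B2}   OUT={a@B0, b@B3, c@B1, d@B2, f@B4}
  B5:   IN={a@B0, b@B3, c@B1, d@B2, f@B4}   OUT={a@B0, b@B3, c@B1, d@B5, e@B5, f@B4}

Merge at B5: IN[B5] = OUT[B4] = {a@B0, b@B3, c@B1, d@B2, f@B4}
Applying B5's transfer function to that IN value gives OUT[B5] (row B5 above).

Answer: {a@B0, b@B3, c@B1, d@B5, e@B5, f@B4}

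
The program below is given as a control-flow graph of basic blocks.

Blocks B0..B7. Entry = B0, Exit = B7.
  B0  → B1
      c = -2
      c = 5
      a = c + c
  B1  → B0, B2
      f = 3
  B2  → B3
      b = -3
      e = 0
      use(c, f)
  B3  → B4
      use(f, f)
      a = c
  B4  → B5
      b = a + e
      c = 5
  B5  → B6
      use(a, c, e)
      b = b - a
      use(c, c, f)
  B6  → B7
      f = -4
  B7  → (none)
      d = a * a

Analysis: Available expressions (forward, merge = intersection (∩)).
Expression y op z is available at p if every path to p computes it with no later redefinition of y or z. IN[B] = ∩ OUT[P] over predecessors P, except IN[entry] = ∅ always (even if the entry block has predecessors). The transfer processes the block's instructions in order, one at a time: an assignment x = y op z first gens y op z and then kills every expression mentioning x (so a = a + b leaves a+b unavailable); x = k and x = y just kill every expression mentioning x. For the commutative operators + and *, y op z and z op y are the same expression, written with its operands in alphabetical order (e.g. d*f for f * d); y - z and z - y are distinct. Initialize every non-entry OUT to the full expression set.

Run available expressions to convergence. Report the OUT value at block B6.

Converged values:
  B0:  IN={}  OUT={c+c}
  B1:  IN={c+c}  OUT={c+c}
  B2:  IN={c+c}  OUT={c+c}
  B3:  IN={c+c}  OUT={c+c}
  B4:  IN={c+c}  OUT={a+e}
  B5:  IN={a+e}  OUT={a+e}
  B6:  IN={a+e}  OUT={a+e}
  B7:  IN={a+e}  OUT={a*a, a+e}

Merge at B6: IN[B6] = OUT[B5] = {a+e}
Applying B6's transfer function to that IN value gives OUT[B6] (row B6 above).

Answer: {a+e}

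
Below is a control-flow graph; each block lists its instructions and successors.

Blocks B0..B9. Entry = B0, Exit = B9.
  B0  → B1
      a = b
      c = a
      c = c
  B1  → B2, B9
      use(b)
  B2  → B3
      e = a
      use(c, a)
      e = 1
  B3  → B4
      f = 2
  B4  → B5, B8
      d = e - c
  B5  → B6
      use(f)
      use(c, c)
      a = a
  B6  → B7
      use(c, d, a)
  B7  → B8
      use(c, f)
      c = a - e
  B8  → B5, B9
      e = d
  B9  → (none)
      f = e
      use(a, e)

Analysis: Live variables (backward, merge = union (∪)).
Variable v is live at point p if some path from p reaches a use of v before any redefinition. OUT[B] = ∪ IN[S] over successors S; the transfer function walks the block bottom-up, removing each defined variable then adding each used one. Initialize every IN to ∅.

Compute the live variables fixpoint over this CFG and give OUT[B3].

Fixpoint table:
  B0:  IN={b, e}  OUT={a, b, c, e}
  B1:  IN={a, b, c, e}  OUT={a, c, e}
  B2:  IN={a, c}  OUT={a, c, e}
  B3:  IN={a, c, e}  OUT={a, c, e, f}
  B4:  IN={a, c, e, f}  OUT={a, c, d, e, f}
  B5:  IN={a, c, d, e, f}  OUT={a, c, d, e, f}
  B6:  IN={a, c, d, e, f}  OUT={a, c, d, e, f}
  B7:  IN={a, c, d, e, f}  OUT={a, c, d, f}
  B8:  IN={a, c, d, f}  OUT={a, c, d, e, f}
  B9:  IN={a, e}  OUT={}

Merge at B3: OUT[B3] = IN[B4] = {a, c, e, f}

Answer: {a, c, e, f}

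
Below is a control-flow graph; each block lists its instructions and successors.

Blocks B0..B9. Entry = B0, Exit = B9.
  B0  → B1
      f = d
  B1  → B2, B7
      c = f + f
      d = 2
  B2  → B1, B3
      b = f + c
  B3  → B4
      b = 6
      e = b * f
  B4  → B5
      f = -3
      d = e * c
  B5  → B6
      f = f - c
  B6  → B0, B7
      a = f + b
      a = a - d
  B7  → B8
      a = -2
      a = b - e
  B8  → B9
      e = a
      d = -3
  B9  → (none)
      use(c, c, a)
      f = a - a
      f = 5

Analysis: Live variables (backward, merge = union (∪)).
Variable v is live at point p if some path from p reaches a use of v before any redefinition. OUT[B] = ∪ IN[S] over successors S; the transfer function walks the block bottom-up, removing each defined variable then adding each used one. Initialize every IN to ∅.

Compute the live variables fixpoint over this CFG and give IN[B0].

Answer: {b, d, e}

Derivation:
Fixpoint table:
  B0:   IN={b, d, e}   OUT={b, e, f}
  B1:   IN={b, e, f}   OUT={b, c, e, f}
  B2:   IN={c, e, f}   OUT={b, c, e, f}
  B3:   IN={c, f}   OUT={b, c, e}
  B4:   IN={b, c, e}   OUT={b, c, d, e, f}
  B5:   IN={b, c, d, e, f}   OUT={b, c, d, e, f}
  B6:   IN={b, c, d, e, f}   OUT={b, c, d, e}
  B7:   IN={b, c, e}   OUT={a, c}
  B8:   IN={a, c}   OUT={a, c}
  B9:   IN={a, c}   OUT={}

Merge at B0: OUT[B0] = IN[B1] = {b, e, f}
Applying B0's transfer function to that OUT value gives IN[B0] (row B0 above).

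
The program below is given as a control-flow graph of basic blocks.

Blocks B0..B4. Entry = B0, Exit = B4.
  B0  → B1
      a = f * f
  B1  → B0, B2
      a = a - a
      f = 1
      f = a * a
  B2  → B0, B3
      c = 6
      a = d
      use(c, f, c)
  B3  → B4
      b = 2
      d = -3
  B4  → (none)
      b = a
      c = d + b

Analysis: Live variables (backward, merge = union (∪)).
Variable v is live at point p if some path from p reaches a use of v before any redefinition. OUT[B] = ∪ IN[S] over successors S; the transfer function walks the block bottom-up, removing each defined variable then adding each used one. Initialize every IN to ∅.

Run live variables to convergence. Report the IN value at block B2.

Answer: {d, f}

Derivation:
Per-block solution:
  B0:  IN={d, f}  OUT={a, d}
  B1:  IN={a, d}  OUT={d, f}
  B2:  IN={d, f}  OUT={a, d, f}
  B3:  IN={a}  OUT={a, d}
  B4:  IN={a, d}  OUT={}

Merge at B2: OUT[B2] = IN[B0] ⊔ IN[B3] = {a, d, f}
Applying B2's transfer function to that OUT value gives IN[B2] (row B2 above).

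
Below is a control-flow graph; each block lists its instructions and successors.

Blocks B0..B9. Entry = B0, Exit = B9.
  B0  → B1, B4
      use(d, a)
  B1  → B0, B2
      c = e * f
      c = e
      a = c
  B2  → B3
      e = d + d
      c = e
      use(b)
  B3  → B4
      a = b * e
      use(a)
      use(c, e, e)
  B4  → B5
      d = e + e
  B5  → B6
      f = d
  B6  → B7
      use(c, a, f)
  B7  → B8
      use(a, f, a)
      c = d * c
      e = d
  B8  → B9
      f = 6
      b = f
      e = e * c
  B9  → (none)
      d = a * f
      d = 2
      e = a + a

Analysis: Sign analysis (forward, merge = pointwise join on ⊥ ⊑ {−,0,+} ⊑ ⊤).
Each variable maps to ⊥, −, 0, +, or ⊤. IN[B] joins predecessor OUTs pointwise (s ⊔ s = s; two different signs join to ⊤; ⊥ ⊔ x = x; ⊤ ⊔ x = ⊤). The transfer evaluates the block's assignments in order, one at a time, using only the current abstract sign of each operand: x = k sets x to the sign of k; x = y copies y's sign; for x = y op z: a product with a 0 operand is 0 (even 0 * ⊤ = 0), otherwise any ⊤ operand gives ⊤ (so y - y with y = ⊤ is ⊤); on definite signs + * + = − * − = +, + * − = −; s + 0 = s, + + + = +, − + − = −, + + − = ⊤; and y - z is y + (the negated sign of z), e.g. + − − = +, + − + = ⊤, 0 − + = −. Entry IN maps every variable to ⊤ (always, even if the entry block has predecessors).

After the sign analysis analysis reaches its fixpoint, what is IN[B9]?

Answer: {a: ⊤, b: +, c: ⊤, d: ⊤, e: ⊤, f: +}

Working:
Fixpoint table:
  B0: | IN=(all ⊤) | OUT=(all ⊤)
  B1: | IN=(all ⊤) | OUT=(all ⊤)
  B2: | IN=(all ⊤) | OUT=(all ⊤)
  B3: | IN=(all ⊤) | OUT=(all ⊤)
  B4: | IN=(all ⊤) | OUT=(all ⊤)
  B5: | IN=(all ⊤) | OUT=(all ⊤)
  B6: | IN=(all ⊤) | OUT=(all ⊤)
  B7: | IN=(all ⊤) | OUT=(all ⊤)
  B8: | IN=(all ⊤) | OUT={b:+, f:+; rest ⊤}
  B9: | IN={b:+, f:+; rest ⊤} | OUT={b:+, d:+, f:+; rest ⊤}

Merge at B9: IN[B9] = OUT[B8] = {a: ⊤, b: +, c: ⊤, d: ⊤, e: ⊤, f: +}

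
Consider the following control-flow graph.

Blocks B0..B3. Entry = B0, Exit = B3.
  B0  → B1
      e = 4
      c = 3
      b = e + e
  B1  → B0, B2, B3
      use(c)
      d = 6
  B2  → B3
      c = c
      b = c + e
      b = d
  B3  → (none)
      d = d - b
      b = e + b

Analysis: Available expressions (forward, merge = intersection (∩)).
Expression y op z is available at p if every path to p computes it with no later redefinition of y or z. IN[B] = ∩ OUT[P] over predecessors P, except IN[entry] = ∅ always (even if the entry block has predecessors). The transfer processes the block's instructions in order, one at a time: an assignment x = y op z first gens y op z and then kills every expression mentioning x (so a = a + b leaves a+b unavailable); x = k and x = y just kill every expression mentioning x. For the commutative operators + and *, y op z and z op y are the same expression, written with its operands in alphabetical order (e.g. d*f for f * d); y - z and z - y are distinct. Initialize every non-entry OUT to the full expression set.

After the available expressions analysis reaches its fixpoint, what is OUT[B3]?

Per-block solution:
  B0:  IN={}  OUT={e+e}
  B1:  IN={e+e}  OUT={e+e}
  B2:  IN={e+e}  OUT={c+e, e+e}
  B3:  IN={e+e}  OUT={e+e}

Merge at B3: IN[B3] = OUT[B1] ∩ OUT[B2] = {e+e}
Applying B3's transfer function to that IN value gives OUT[B3] (row B3 above).

Answer: {e+e}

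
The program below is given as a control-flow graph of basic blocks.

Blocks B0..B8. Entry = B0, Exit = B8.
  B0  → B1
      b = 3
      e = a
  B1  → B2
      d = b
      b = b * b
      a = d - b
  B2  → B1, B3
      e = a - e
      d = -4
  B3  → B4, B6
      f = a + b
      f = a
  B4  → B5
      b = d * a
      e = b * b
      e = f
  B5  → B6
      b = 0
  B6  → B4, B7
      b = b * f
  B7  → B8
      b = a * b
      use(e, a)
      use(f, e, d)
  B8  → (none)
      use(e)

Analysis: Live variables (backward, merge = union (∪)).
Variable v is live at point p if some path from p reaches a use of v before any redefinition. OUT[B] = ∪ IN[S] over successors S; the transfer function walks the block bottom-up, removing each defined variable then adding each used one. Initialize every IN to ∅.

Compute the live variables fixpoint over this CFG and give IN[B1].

Fixpoint table:
  B0:   IN={a}   OUT={b, e}
  B1:   IN={b, e}   OUT={a, b, e}
  B2:   IN={a, b, e}   OUT={a, b, d, e}
  B3:   IN={a, b, d, e}   OUT={a, b, d, e, f}
  B4:   IN={a, d, f}   OUT={a, d, e, f}
  B5:   IN={a, d, e, f}   OUT={a, b, d, e, f}
  B6:   IN={a, b, d, e, f}   OUT={a, b, d, e, f}
  B7:   IN={a, b, d, e, f}   OUT={e}
  B8:   IN={e}   OUT={}

Merge at B1: OUT[B1] = IN[B2] = {a, b, e}
Applying B1's transfer function to that OUT value gives IN[B1] (row B1 above).

Answer: {b, e}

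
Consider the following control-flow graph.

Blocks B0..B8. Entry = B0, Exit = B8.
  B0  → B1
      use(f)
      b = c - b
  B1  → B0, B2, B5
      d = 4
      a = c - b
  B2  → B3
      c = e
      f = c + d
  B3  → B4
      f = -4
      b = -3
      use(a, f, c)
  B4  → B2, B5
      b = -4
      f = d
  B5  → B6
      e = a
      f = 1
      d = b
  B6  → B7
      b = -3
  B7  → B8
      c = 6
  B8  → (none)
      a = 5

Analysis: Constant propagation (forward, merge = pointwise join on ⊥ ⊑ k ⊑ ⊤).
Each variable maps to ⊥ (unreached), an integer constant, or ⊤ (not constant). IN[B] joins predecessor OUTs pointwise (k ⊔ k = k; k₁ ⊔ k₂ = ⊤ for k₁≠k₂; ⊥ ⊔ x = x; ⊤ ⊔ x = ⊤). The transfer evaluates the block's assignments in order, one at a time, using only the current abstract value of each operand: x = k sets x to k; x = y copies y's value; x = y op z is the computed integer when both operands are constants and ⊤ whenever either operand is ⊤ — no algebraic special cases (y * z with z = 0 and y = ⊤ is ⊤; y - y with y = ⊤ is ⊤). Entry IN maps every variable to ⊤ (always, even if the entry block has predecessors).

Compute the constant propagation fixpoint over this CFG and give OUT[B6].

Answer: {a: ⊤, b: -3, c: ⊤, d: ⊤, e: ⊤, f: 1}

Derivation:
Per-block solution:
  B0:  IN=(all ⊤)  OUT=(all ⊤)
  B1:  IN=(all ⊤)  OUT={d:4; rest ⊤}
  B2:  IN={d:4; rest ⊤}  OUT={d:4; rest ⊤}
  B3:  IN={d:4; rest ⊤}  OUT={b:-3, d:4, f:-4; rest ⊤}
  B4:  IN={b:-3, d:4, f:-4; rest ⊤}  OUT={b:-4, d:4, f:4; rest ⊤}
  B5:  IN={d:4; rest ⊤}  OUT={f:1; rest ⊤}
  B6:  IN={f:1; rest ⊤}  OUT={b:-3, f:1; rest ⊤}
  B7:  IN={b:-3, f:1; rest ⊤}  OUT={b:-3, c:6, f:1; rest ⊤}
  B8:  IN={b:-3, c:6, f:1; rest ⊤}  OUT={a:5, b:-3, c:6, f:1; rest ⊤}

Merge at B6: IN[B6] = OUT[B5] = {a: ⊤, b: ⊤, c: ⊤, d: ⊤, e: ⊤, f: 1}
Applying B6's transfer function to that IN value gives OUT[B6] (row B6 above).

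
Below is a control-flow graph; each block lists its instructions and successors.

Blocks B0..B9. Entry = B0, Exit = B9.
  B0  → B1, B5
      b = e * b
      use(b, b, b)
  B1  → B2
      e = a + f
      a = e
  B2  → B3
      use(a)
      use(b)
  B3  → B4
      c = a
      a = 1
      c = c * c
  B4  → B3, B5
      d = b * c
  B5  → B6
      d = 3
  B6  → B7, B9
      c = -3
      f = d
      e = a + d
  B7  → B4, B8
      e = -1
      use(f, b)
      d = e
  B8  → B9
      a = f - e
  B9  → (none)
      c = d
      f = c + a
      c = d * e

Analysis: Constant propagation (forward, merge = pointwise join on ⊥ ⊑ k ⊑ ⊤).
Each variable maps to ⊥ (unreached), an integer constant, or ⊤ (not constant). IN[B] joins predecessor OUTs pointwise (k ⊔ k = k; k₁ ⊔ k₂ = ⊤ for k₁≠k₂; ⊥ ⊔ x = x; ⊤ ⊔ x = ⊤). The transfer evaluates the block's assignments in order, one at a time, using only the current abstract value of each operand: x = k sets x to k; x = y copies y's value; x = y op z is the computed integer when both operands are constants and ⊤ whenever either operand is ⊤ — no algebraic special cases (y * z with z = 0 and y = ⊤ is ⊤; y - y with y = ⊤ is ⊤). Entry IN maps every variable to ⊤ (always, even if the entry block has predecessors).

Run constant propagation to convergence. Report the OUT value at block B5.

Answer: {a: ⊤, b: ⊤, c: ⊤, d: 3, e: ⊤, f: ⊤}

Working:
Converged values:
  B0: | IN=(all ⊤) | OUT=(all ⊤)
  B1: | IN=(all ⊤) | OUT=(all ⊤)
  B2: | IN=(all ⊤) | OUT=(all ⊤)
  B3: | IN=(all ⊤) | OUT={a:1; rest ⊤}
  B4: | IN=(all ⊤) | OUT=(all ⊤)
  B5: | IN=(all ⊤) | OUT={d:3; rest ⊤}
  B6: | IN={d:3; rest ⊤} | OUT={c:-3, d:3, f:3; rest ⊤}
  B7: | IN={c:-3, d:3, f:3; rest ⊤} | OUT={c:-3, d:-1, e:-1, f:3; rest ⊤}
  B8: | IN={c:-3, d:-1, e:-1, f:3; rest ⊤} | OUT={a:4, c:-3, d:-1, e:-1, f:3; rest ⊤}
  B9: | IN={c:-3, f:3; rest ⊤} | OUT=(all ⊤)

Merge at B5: IN[B5] = OUT[B0] ⊔ OUT[B4] = {a: ⊤, b: ⊤, c: ⊤, d: ⊤, e: ⊤, f: ⊤}
Applying B5's transfer function to that IN value gives OUT[B5] (row B5 above).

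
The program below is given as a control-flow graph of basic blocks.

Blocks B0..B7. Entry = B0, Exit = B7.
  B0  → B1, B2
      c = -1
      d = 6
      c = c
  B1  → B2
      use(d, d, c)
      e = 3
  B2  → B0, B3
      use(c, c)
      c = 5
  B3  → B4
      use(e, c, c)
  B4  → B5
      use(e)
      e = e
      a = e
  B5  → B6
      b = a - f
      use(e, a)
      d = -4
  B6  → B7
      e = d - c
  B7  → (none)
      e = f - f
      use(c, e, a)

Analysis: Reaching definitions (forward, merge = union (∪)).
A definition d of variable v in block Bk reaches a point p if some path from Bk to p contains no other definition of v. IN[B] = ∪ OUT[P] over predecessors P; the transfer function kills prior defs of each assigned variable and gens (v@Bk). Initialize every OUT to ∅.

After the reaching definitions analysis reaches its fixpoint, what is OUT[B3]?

Fixpoint table:
  B0: | IN={c@B2, d@B0, e@B1} | OUT={c@B0, d@B0, e@B1}
  B1: | IN={c@B0, d@B0, e@B1} | OUT={c@B0, d@B0, e@B1}
  B2: | IN={c@B0, d@B0, e@B1} | OUT={c@B2, d@B0, e@B1}
  B3: | IN={c@B2, d@B0, e@B1} | OUT={c@B2, d@B0, e@B1}
  B4: | IN={c@B2, d@B0, e@B1} | OUT={a@B4, c@B2, d@B0, e@B4}
  B5: | IN={a@B4, c@B2, d@B0, e@B4} | OUT={a@B4, b@B5, c@B2, d@B5, e@B4}
  B6: | IN={a@B4, b@B5, c@B2, d@B5, e@B4} | OUT={a@B4, b@B5, c@B2, d@B5, e@B6}
  B7: | IN={a@B4, b@B5, c@B2, d@B5, e@B6} | OUT={a@B4, b@B5, c@B2, d@B5, e@B7}

Merge at B3: IN[B3] = OUT[B2] = {c@B2, d@B0, e@B1}
Applying B3's transfer function to that IN value gives OUT[B3] (row B3 above).

Answer: {c@B2, d@B0, e@B1}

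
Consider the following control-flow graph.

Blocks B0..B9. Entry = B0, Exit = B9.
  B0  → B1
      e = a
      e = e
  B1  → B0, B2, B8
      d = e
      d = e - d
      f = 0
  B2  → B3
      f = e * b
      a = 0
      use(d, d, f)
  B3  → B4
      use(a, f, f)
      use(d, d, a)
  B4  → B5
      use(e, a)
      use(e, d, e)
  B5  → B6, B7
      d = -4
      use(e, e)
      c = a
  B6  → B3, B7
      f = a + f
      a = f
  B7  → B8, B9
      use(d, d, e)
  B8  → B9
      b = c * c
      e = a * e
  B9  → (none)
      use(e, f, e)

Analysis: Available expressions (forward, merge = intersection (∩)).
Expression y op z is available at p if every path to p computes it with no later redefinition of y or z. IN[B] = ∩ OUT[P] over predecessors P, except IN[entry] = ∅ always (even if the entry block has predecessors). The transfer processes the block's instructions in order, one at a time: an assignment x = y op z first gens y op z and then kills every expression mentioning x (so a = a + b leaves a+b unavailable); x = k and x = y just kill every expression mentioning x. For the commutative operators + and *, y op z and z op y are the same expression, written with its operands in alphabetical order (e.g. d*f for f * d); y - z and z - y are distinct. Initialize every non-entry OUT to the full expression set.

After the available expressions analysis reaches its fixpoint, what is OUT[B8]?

Per-block solution:
  B0:   IN={}   OUT={}
  B1:   IN={}   OUT={}
  B2:   IN={}   OUT={b*e}
  B3:   IN={b*e}   OUT={b*e}
  B4:   IN={b*e}   OUT={b*e}
  B5:   IN={b*e}   OUT={b*e}
  B6:   IN={b*e}   OUT={b*e}
  B7:   IN={b*e}   OUT={b*e}
  B8:   IN={}   OUT={c*c}
  B9:   IN={}   OUT={}

Merge at B8: IN[B8] = OUT[B1] ∩ OUT[B7] = {}
Applying B8's transfer function to that IN value gives OUT[B8] (row B8 above).

Answer: {c*c}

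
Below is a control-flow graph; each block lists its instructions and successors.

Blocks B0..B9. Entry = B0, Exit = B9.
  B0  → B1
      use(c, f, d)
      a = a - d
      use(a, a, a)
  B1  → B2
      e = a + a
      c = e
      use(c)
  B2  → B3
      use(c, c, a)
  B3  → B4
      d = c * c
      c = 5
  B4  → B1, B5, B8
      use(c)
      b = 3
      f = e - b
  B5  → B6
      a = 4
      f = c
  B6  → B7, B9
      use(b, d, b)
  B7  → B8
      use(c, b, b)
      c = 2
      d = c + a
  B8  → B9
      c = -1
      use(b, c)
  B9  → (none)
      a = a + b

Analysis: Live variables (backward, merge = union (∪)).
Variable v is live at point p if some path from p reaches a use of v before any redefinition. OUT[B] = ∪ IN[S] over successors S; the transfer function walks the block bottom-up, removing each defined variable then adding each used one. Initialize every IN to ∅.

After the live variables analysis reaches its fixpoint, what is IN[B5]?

Answer: {b, c, d}

Working:
Per-block solution:
  B0: | IN={a, c, d, f} | OUT={a}
  B1: | IN={a} | OUT={a, c, e}
  B2: | IN={a, c, e} | OUT={a, c, e}
  B3: | IN={a, c, e} | OUT={a, c, d, e}
  B4: | IN={a, c, d, e} | OUT={a, b, c, d}
  B5: | IN={b, c, d} | OUT={a, b, c, d}
  B6: | IN={a, b, c, d} | OUT={a, b, c}
  B7: | IN={a, b, c} | OUT={a, b}
  B8: | IN={a, b} | OUT={a, b}
  B9: | IN={a, b} | OUT={}

Merge at B5: OUT[B5] = IN[B6] = {a, b, c, d}
Applying B5's transfer function to that OUT value gives IN[B5] (row B5 above).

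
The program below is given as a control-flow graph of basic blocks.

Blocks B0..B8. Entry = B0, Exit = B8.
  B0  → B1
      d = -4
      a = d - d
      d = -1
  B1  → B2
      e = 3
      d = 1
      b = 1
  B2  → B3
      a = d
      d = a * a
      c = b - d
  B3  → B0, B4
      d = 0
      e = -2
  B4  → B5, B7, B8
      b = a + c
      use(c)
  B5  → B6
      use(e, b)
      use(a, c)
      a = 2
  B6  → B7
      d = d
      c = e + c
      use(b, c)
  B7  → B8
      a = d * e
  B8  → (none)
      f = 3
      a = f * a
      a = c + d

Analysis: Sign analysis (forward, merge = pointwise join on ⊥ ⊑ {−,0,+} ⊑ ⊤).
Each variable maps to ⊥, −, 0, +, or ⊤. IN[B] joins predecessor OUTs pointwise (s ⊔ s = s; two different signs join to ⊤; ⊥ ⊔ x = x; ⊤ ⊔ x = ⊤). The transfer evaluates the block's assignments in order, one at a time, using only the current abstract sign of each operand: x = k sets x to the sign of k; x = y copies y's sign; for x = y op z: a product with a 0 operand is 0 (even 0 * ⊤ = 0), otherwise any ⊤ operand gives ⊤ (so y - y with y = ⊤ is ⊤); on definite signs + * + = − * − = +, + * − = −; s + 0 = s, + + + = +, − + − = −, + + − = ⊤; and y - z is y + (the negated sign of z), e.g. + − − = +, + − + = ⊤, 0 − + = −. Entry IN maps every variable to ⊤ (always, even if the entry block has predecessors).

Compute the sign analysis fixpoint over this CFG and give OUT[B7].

Answer: {a: 0, b: ⊤, c: ⊤, d: 0, e: -, f: ⊤}

Working:
Fixpoint table:
  B0:  IN=(all ⊤)  OUT={d:-; rest ⊤}
  B1:  IN={d:-; rest ⊤}  OUT={b:+, d:+, e:+; rest ⊤}
  B2:  IN={b:+, d:+, e:+; rest ⊤}  OUT={a:+, b:+, d:+, e:+; rest ⊤}
  B3:  IN={a:+, b:+, d:+, e:+; rest ⊤}  OUT={a:+, b:+, d:0, e:-; rest ⊤}
  B4:  IN={a:+, b:+, d:0, e:-; rest ⊤}  OUT={a:+, d:0, e:-; rest ⊤}
  B5:  IN={a:+, d:0, e:-; rest ⊤}  OUT={a:+, d:0, e:-; rest ⊤}
  B6:  IN={a:+, d:0, e:-; rest ⊤}  OUT={a:+, d:0, e:-; rest ⊤}
  B7:  IN={a:+, d:0, e:-; rest ⊤}  OUT={a:0, d:0, e:-; rest ⊤}
  B8:  IN={d:0, e:-; rest ⊤}  OUT={d:0, e:-, f:+; rest ⊤}

Merge at B7: IN[B7] = OUT[B4] ⊔ OUT[B6] = {a: +, b: ⊤, c: ⊤, d: 0, e: -, f: ⊤}
Applying B7's transfer function to that IN value gives OUT[B7] (row B7 above).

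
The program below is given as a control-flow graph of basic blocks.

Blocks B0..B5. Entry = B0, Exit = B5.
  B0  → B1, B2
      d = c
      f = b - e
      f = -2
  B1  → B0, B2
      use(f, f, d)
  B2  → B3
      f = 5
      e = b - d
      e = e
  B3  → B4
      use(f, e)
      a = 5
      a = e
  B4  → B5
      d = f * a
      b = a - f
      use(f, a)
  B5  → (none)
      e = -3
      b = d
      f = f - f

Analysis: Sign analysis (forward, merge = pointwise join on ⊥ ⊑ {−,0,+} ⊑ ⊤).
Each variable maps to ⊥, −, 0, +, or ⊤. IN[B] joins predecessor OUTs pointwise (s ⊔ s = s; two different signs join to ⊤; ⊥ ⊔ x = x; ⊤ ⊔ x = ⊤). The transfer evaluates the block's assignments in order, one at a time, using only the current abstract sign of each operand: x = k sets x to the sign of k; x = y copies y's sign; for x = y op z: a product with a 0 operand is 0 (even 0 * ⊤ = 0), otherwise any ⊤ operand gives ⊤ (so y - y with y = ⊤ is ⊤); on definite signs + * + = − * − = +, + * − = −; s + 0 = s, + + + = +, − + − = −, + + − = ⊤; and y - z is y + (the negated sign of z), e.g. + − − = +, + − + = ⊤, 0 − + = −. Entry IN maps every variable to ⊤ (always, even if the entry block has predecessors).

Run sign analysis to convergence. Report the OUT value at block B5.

Converged values:
  B0:  IN=(all ⊤)  OUT={f:-; rest ⊤}
  B1:  IN={f:-; rest ⊤}  OUT={f:-; rest ⊤}
  B2:  IN={f:-; rest ⊤}  OUT={f:+; rest ⊤}
  B3:  IN={f:+; rest ⊤}  OUT={f:+; rest ⊤}
  B4:  IN={f:+; rest ⊤}  OUT={f:+; rest ⊤}
  B5:  IN={f:+; rest ⊤}  OUT={e:-; rest ⊤}

Merge at B5: IN[B5] = OUT[B4] = {a: ⊤, b: ⊤, c: ⊤, d: ⊤, e: ⊤, f: +}
Applying B5's transfer function to that IN value gives OUT[B5] (row B5 above).

Answer: {a: ⊤, b: ⊤, c: ⊤, d: ⊤, e: -, f: ⊤}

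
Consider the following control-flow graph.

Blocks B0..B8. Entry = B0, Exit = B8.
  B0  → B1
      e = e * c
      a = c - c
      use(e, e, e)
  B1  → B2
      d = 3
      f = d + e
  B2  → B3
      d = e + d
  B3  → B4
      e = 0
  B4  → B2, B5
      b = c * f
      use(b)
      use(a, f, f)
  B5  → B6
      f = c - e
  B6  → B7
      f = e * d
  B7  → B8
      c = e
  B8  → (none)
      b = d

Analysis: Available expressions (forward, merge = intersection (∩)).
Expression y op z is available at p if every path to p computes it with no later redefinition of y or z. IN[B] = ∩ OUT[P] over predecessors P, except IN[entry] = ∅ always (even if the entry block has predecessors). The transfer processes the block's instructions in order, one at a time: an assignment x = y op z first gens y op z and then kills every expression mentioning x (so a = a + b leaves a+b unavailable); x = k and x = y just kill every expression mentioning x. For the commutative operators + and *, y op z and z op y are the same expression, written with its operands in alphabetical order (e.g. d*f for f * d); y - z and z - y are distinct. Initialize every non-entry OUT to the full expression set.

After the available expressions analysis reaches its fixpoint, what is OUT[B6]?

Per-block solution:
  B0:  IN={}  OUT={c-c}
  B1:  IN={c-c}  OUT={c-c, d+e}
  B2:  IN={c-c}  OUT={c-c}
  B3:  IN={c-c}  OUT={c-c}
  B4:  IN={c-c}  OUT={c*f, c-c}
  B5:  IN={c*f, c-c}  OUT={c-c, c-e}
  B6:  IN={c-c, c-e}  OUT={c-c, c-e, d*e}
  B7:  IN={c-c, c-e, d*e}  OUT={d*e}
  B8:  IN={d*e}  OUT={d*e}

Merge at B6: IN[B6] = OUT[B5] = {c-c, c-e}
Applying B6's transfer function to that IN value gives OUT[B6] (row B6 above).

Answer: {c-c, c-e, d*e}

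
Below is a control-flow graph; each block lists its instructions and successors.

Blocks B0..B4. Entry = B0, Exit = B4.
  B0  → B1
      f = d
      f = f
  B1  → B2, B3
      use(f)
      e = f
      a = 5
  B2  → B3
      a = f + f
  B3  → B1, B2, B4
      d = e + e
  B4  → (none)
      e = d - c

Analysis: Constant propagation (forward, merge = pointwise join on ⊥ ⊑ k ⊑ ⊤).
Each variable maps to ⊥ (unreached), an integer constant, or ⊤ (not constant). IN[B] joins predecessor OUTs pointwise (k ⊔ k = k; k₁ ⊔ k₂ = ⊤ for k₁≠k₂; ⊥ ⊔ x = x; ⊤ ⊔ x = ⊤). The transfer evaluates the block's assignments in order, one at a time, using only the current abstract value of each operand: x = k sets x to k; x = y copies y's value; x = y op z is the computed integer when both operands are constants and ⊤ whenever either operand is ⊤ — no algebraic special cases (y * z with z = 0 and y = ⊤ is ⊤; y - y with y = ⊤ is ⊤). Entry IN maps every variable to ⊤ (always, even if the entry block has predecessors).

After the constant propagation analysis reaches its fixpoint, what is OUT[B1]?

Converged values:
  B0:  IN=(all ⊤)  OUT=(all ⊤)
  B1:  IN=(all ⊤)  OUT={a:5; rest ⊤}
  B2:  IN=(all ⊤)  OUT=(all ⊤)
  B3:  IN=(all ⊤)  OUT=(all ⊤)
  B4:  IN=(all ⊤)  OUT=(all ⊤)

Merge at B1: IN[B1] = OUT[B0] ⊔ OUT[B3] = {a: ⊤, b: ⊤, c: ⊤, d: ⊤, e: ⊤, f: ⊤}
Applying B1's transfer function to that IN value gives OUT[B1] (row B1 above).

Answer: {a: 5, b: ⊤, c: ⊤, d: ⊤, e: ⊤, f: ⊤}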